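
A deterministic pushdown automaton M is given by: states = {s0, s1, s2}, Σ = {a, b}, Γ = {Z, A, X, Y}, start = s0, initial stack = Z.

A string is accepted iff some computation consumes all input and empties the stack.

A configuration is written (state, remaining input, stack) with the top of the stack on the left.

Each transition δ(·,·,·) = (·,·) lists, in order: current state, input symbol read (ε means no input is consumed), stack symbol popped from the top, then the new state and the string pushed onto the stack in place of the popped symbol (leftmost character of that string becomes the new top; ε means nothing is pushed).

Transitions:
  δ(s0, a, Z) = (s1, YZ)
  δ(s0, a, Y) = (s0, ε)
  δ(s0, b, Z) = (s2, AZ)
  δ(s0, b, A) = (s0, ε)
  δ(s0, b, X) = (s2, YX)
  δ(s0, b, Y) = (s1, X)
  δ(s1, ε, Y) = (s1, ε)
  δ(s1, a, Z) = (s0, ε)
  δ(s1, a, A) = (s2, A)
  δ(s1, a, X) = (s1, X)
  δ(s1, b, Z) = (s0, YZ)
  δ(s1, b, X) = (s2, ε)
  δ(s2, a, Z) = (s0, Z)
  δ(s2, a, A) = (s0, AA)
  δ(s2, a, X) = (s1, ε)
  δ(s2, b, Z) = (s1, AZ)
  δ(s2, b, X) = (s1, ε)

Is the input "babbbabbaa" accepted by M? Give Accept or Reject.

(s0, babbbabbaa, Z)
  read b, top Z: go to s2, push AZ → (s2, abbbabbaa, AZ)
  read a, top A: go to s0, push AA → (s0, bbbabbaa, AAZ)
  read b, top A: go to s0, push ε → (s0, bbabbaa, AZ)
  read b, top A: go to s0, push ε → (s0, babbaa, Z)
  read b, top Z: go to s2, push AZ → (s2, abbaa, AZ)
  read a, top A: go to s0, push AA → (s0, bbaa, AAZ)
  read b, top A: go to s0, push ε → (s0, baa, AZ)
  read b, top A: go to s0, push ε → (s0, aa, Z)
  read a, top Z: go to s1, push YZ → (s1, a, YZ)
  ε-move, top Y: go to s1, push ε → (s1, a, Z)
  read a, top Z: go to s0, push ε → (s0, ε, ε)
All input consumed and the stack is empty.

Accept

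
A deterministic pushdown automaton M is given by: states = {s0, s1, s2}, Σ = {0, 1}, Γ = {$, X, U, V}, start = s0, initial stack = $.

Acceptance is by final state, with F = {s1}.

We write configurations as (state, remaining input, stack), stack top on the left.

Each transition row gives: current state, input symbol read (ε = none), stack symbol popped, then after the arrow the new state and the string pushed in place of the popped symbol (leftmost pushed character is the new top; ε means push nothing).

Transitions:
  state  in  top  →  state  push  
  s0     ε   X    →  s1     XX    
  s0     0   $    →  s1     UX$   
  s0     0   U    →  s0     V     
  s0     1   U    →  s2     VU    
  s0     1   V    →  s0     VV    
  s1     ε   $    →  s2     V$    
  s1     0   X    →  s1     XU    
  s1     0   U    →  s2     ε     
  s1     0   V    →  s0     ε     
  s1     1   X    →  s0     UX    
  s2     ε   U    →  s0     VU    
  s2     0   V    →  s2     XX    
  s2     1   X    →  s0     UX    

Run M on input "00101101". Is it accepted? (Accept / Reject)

(s0, 00101101, $) ⊢ (s1, 0101101, UX$) ⊢ (s2, 101101, X$) ⊢ (s0, 01101, UX$) ⊢ (s0, 1101, VX$) ⊢ (s0, 101, VVX$) ⊢ (s0, 01, VVVX$)
No transition applies at (s0, 01, VVVX$); input not fully consumed.

Reject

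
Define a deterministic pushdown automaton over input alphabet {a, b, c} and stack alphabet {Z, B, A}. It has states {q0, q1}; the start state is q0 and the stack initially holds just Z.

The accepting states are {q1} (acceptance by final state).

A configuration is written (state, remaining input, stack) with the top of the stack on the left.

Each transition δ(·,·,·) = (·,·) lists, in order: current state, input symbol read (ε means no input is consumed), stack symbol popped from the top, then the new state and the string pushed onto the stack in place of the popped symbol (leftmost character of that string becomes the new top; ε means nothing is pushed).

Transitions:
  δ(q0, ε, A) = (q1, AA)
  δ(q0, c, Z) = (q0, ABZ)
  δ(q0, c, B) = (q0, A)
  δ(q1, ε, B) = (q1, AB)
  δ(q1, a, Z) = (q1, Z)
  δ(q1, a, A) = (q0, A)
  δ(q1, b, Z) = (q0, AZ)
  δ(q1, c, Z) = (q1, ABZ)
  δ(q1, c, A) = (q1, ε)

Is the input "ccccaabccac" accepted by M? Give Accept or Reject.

Reject

(q0, ccccaabccac, Z)
  read c, top Z: go to q0, push ABZ → (q0, cccaabccac, ABZ)
  ε-move, top A: go to q1, push AA → (q1, cccaabccac, AABZ)
  read c, top A: go to q1, push ε → (q1, ccaabccac, ABZ)
  read c, top A: go to q1, push ε → (q1, caabccac, BZ)
  ε-move, top B: go to q1, push AB → (q1, caabccac, ABZ)
  read c, top A: go to q1, push ε → (q1, aabccac, BZ)
  ε-move, top B: go to q1, push AB → (q1, aabccac, ABZ)
  read a, top A: go to q0, push A → (q0, abccac, ABZ)
  ε-move, top A: go to q1, push AA → (q1, abccac, AABZ)
  read a, top A: go to q0, push A → (q0, bccac, AABZ)
  ε-move, top A: go to q1, push AA → (q1, bccac, AAABZ)
No transition applies at (q1, bccac, AAABZ); input not fully consumed.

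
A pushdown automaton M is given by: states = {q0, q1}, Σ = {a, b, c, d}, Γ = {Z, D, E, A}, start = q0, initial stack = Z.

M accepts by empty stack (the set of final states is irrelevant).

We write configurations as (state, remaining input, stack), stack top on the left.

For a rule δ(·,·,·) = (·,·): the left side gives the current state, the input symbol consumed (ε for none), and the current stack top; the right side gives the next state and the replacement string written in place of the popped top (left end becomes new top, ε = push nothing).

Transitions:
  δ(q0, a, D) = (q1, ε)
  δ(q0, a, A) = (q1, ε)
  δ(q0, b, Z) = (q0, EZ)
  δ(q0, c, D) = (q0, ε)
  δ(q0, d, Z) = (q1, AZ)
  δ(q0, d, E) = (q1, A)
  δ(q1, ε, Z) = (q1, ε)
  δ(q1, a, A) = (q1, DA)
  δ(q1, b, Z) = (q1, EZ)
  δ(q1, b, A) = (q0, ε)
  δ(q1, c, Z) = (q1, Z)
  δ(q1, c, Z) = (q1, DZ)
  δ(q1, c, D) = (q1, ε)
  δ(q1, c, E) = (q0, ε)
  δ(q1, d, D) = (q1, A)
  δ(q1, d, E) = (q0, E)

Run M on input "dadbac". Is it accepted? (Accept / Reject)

Accept

One accepting computation: (q0, dadbac, Z) ⊢ (q1, adbac, AZ) ⊢ (q1, dbac, DAZ) ⊢ (q1, bac, AAZ) ⊢ (q0, ac, AZ) ⊢ (q1, c, Z) ⊢ (q1, ε, Z) ⊢ (q1, ε, ε)
All input consumed and the stack is empty.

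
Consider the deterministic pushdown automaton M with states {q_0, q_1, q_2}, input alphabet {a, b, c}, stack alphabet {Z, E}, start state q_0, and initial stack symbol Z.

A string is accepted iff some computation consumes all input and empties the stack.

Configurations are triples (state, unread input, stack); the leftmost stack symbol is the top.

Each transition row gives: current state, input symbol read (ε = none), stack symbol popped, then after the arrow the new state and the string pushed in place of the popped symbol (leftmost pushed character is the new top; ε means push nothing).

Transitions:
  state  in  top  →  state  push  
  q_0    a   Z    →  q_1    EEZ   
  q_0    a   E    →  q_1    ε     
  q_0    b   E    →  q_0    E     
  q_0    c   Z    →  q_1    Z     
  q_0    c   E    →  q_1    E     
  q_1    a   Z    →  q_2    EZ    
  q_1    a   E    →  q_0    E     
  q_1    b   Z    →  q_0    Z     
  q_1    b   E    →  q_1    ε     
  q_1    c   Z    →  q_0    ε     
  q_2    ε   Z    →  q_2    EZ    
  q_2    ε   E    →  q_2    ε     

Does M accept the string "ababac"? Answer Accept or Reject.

Accept

(q_0, ababac, Z)
  read a, top Z: go to q_1, push EEZ → (q_1, babac, EEZ)
  read b, top E: go to q_1, push ε → (q_1, abac, EZ)
  read a, top E: go to q_0, push E → (q_0, bac, EZ)
  read b, top E: go to q_0, push E → (q_0, ac, EZ)
  read a, top E: go to q_1, push ε → (q_1, c, Z)
  read c, top Z: go to q_0, push ε → (q_0, ε, ε)
All input consumed and the stack is empty.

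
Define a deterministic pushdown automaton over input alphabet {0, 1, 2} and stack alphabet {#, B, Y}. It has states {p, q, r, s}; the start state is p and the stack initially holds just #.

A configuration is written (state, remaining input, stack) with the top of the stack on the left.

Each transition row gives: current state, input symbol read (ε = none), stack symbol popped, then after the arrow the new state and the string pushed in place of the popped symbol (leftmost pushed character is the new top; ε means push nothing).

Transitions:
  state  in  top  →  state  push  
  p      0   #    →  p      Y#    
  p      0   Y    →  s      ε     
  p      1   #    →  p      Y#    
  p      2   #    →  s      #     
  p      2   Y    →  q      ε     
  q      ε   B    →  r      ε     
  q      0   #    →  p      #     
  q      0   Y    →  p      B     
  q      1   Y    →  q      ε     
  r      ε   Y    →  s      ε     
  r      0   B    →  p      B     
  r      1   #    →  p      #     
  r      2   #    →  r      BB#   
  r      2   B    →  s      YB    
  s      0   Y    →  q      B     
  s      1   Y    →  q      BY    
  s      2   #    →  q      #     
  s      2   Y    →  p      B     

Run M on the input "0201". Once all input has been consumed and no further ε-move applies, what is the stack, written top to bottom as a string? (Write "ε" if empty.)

Y#

(p, 0201, #) ⊢ (p, 201, Y#) ⊢ (q, 01, #) ⊢ (p, 1, #) ⊢ (p, ε, Y#)
All input consumed in state p with stack Y#.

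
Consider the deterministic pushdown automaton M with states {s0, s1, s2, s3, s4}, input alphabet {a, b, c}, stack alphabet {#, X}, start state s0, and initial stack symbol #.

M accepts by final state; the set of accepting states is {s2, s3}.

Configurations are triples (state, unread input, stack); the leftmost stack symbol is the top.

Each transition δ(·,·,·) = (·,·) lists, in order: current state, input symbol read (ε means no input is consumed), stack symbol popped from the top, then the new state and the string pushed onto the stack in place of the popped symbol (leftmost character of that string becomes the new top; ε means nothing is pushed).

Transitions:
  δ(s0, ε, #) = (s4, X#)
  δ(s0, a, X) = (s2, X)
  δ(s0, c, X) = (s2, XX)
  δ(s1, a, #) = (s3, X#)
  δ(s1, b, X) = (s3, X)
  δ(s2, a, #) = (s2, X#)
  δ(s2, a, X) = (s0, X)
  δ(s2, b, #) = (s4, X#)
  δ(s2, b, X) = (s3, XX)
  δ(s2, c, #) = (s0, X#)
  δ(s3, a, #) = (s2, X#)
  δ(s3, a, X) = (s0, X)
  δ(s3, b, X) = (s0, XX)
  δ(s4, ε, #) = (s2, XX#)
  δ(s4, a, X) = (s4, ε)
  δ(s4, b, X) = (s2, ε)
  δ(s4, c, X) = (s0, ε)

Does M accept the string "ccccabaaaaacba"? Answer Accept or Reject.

(s0, ccccabaaaaacba, #)
  ε-move, top #: go to s4, push X# → (s4, ccccabaaaaacba, X#)
  read c, top X: go to s0, push ε → (s0, cccabaaaaacba, #)
  ε-move, top #: go to s4, push X# → (s4, cccabaaaaacba, X#)
  read c, top X: go to s0, push ε → (s0, ccabaaaaacba, #)
  ε-move, top #: go to s4, push X# → (s4, ccabaaaaacba, X#)
  read c, top X: go to s0, push ε → (s0, cabaaaaacba, #)
  ε-move, top #: go to s4, push X# → (s4, cabaaaaacba, X#)
  read c, top X: go to s0, push ε → (s0, abaaaaacba, #)
  ε-move, top #: go to s4, push X# → (s4, abaaaaacba, X#)
  read a, top X: go to s4, push ε → (s4, baaaaacba, #)
  ε-move, top #: go to s2, push XX# → (s2, baaaaacba, XX#)
  read b, top X: go to s3, push XX → (s3, aaaaacba, XXX#)
  read a, top X: go to s0, push X → (s0, aaaacba, XXX#)
  read a, top X: go to s2, push X → (s2, aaacba, XXX#)
  read a, top X: go to s0, push X → (s0, aacba, XXX#)
  read a, top X: go to s2, push X → (s2, acba, XXX#)
  read a, top X: go to s0, push X → (s0, cba, XXX#)
  read c, top X: go to s2, push XX → (s2, ba, XXXX#)
  read b, top X: go to s3, push XX → (s3, a, XXXXX#)
  read a, top X: go to s0, push X → (s0, ε, XXXXX#)
All input consumed; state s0 ∉ F and no further ε-move applies.

Reject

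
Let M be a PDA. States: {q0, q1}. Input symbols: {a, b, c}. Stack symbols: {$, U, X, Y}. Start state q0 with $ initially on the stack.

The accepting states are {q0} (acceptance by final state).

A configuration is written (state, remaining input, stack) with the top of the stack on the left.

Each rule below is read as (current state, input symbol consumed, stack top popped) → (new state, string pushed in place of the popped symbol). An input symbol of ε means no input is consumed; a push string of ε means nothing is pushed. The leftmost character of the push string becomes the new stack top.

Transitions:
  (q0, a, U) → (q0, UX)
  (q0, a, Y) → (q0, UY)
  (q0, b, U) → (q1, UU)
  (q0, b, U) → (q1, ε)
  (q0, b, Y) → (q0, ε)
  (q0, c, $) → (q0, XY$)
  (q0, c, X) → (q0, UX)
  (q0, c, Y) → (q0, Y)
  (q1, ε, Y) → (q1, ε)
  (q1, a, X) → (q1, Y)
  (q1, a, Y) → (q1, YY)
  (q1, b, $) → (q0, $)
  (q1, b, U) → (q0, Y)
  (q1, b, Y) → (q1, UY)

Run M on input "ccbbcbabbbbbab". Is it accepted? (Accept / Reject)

Reject

No computation consumes all input and reaches a final state.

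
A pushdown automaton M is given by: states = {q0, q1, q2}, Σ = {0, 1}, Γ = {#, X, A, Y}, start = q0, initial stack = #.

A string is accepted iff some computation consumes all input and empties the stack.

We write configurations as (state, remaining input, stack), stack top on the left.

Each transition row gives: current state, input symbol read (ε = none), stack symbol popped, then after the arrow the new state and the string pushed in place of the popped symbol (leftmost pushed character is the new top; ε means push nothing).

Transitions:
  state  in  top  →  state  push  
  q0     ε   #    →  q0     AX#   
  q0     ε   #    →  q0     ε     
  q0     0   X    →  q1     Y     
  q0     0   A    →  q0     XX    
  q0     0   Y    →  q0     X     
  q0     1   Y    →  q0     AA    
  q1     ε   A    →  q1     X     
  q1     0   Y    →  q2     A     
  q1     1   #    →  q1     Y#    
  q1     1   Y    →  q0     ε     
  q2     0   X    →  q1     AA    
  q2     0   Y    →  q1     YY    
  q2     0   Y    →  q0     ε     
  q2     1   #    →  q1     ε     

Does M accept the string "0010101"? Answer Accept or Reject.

One accepting computation: (q0, 0010101, #) ⊢ (q0, 0010101, AX#) ⊢ (q0, 010101, XXX#) ⊢ (q1, 10101, YXX#) ⊢ (q0, 0101, XX#) ⊢ (q1, 101, YX#) ⊢ (q0, 01, X#) ⊢ (q1, 1, Y#) ⊢ (q0, ε, #) ⊢ (q0, ε, ε)
All input consumed and the stack is empty.

Accept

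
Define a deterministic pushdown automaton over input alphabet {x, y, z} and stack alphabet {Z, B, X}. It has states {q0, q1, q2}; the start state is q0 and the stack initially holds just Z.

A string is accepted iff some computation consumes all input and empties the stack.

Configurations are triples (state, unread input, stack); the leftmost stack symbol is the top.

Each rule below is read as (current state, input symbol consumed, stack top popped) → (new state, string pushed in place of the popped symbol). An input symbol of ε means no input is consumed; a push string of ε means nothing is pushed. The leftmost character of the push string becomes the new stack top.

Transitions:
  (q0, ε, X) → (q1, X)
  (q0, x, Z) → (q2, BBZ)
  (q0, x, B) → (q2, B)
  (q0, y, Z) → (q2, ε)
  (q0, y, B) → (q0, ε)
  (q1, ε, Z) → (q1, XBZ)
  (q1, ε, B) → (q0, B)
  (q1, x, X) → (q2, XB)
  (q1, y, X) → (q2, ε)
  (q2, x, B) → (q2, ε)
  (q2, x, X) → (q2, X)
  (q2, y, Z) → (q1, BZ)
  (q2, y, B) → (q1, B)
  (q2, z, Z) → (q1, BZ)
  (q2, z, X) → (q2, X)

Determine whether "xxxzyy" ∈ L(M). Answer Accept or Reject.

Accept

(q0, xxxzyy, Z)
  read x, top Z: go to q2, push BBZ → (q2, xxzyy, BBZ)
  read x, top B: go to q2, push ε → (q2, xzyy, BZ)
  read x, top B: go to q2, push ε → (q2, zyy, Z)
  read z, top Z: go to q1, push BZ → (q1, yy, BZ)
  ε-move, top B: go to q0, push B → (q0, yy, BZ)
  read y, top B: go to q0, push ε → (q0, y, Z)
  read y, top Z: go to q2, push ε → (q2, ε, ε)
All input consumed and the stack is empty.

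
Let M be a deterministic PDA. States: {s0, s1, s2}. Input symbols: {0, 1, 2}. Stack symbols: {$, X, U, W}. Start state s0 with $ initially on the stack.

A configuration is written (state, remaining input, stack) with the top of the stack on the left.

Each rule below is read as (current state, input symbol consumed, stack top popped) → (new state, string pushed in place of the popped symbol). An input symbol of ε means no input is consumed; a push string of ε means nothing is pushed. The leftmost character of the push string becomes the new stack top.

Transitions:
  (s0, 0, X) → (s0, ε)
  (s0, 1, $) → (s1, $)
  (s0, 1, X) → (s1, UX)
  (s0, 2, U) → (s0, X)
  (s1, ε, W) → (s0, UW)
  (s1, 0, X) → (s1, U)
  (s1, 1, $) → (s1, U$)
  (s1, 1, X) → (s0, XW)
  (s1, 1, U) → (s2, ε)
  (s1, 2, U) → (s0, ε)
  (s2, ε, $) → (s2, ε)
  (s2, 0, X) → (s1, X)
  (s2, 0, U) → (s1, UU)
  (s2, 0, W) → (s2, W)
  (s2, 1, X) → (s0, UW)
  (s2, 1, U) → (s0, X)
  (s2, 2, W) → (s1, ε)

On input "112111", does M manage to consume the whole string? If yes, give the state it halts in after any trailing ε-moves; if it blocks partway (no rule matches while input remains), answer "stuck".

(s0, 112111, $)
  read 1, top $: go to s1, push $ → (s1, 12111, $)
  read 1, top $: go to s1, push U$ → (s1, 2111, U$)
  read 2, top U: go to s0, push ε → (s0, 111, $)
  read 1, top $: go to s1, push $ → (s1, 11, $)
  read 1, top $: go to s1, push U$ → (s1, 1, U$)
  read 1, top U: go to s2, push ε → (s2, ε, $)
  ε-move, top $: go to s2, push ε → (s2, ε, ε)
All input consumed; M is in state s2.

s2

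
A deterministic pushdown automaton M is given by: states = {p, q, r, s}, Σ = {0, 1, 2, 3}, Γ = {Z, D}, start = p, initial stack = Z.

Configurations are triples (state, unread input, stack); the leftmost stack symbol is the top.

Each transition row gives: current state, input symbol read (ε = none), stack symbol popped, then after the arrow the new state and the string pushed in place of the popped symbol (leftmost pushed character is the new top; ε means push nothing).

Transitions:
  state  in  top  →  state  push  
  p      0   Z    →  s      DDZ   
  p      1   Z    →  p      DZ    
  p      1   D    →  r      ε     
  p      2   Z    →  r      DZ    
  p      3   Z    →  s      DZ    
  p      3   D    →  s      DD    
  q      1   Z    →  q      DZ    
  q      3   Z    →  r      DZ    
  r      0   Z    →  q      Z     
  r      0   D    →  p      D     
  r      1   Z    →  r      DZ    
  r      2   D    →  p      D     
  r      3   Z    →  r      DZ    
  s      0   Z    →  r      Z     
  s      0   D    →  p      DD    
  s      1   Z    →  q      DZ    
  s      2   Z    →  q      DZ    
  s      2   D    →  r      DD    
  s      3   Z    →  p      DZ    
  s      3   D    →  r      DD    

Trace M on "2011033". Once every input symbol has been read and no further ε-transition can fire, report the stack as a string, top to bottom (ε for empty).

DDDZ

(p, 2011033, Z) ⊢ (r, 011033, DZ) ⊢ (p, 11033, DZ) ⊢ (r, 1033, Z) ⊢ (r, 033, DZ) ⊢ (p, 33, DZ) ⊢ (s, 3, DDZ) ⊢ (r, ε, DDDZ)
All input consumed in state r with stack DDDZ.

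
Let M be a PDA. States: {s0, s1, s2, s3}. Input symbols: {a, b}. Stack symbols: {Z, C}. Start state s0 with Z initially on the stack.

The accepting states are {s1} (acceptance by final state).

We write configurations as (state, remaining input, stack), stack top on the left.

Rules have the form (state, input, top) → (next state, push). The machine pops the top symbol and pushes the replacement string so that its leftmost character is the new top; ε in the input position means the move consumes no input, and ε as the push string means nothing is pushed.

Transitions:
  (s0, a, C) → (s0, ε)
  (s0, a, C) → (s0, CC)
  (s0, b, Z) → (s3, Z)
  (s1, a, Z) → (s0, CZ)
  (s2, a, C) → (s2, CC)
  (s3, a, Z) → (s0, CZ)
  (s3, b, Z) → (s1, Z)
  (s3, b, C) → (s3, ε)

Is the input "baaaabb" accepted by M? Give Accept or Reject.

Accept

One accepting computation: (s0, baaaabb, Z) ⊢ (s3, aaaabb, Z) ⊢ (s0, aaabb, CZ) ⊢ (s0, aabb, CCZ) ⊢ (s0, abb, CZ) ⊢ (s0, bb, Z) ⊢ (s3, b, Z) ⊢ (s1, ε, Z)
All input consumed and state s1 ∈ F.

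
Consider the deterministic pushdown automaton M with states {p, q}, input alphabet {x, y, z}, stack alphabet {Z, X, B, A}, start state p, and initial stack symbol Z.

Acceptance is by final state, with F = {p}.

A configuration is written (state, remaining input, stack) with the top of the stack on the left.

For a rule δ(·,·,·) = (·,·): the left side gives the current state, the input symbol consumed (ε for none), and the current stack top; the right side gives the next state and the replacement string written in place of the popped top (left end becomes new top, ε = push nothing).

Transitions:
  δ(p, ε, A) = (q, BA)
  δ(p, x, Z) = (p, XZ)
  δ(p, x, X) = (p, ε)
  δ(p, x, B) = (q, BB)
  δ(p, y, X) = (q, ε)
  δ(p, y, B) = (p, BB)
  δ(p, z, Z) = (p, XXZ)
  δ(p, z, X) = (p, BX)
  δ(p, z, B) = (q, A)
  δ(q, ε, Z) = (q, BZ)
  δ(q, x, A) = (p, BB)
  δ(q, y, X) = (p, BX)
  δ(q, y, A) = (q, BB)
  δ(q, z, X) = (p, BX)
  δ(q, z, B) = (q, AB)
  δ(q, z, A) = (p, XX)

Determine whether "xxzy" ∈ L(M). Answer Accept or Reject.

(p, xxzy, Z)
  read x, top Z: go to p, push XZ → (p, xzy, XZ)
  read x, top X: go to p, push ε → (p, zy, Z)
  read z, top Z: go to p, push XXZ → (p, y, XXZ)
  read y, top X: go to q, push ε → (q, ε, XZ)
All input consumed; state q ∉ F and no further ε-move applies.

Reject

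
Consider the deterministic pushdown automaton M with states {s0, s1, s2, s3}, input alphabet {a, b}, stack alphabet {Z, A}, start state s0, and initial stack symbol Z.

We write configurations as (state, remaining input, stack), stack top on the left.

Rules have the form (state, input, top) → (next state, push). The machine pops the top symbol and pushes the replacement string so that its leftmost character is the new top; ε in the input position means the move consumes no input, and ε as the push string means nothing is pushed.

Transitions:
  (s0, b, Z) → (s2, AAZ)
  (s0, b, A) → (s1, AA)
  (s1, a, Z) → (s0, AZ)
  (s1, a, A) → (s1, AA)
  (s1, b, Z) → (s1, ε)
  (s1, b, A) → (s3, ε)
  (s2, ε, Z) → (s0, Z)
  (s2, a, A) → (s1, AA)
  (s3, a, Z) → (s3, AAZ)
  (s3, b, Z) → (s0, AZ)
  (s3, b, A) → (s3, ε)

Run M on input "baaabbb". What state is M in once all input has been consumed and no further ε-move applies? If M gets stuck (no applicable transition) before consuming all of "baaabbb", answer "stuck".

s3

(s0, baaabbb, Z)
  read b, top Z: go to s2, push AAZ → (s2, aaabbb, AAZ)
  read a, top A: go to s1, push AA → (s1, aabbb, AAAZ)
  read a, top A: go to s1, push AA → (s1, abbb, AAAAZ)
  read a, top A: go to s1, push AA → (s1, bbb, AAAAAZ)
  read b, top A: go to s3, push ε → (s3, bb, AAAAZ)
  read b, top A: go to s3, push ε → (s3, b, AAAZ)
  read b, top A: go to s3, push ε → (s3, ε, AAZ)
All input consumed; M is in state s3.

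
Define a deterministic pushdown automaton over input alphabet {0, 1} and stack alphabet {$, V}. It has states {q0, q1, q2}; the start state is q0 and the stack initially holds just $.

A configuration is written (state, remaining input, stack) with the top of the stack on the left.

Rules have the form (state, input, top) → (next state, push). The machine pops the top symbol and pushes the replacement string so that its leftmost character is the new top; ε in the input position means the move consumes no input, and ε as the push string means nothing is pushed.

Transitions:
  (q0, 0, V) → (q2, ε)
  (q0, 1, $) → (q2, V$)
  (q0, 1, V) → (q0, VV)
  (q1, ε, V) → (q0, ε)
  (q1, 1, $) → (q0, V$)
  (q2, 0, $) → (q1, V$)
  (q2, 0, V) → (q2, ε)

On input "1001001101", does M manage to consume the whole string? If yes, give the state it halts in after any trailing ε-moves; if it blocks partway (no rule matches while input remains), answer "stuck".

stuck

(q0, 1001001101, $) ⊢ (q2, 001001101, V$) ⊢ (q2, 01001101, $) ⊢ (q1, 1001101, V$) ⊢ (q0, 1001101, $) ⊢ (q2, 001101, V$) ⊢ (q2, 01101, $) ⊢ (q1, 1101, V$) ⊢ (q0, 1101, $) ⊢ (q2, 101, V$)
No transition for (q2, 1, top V); M blocks with input 101 remaining.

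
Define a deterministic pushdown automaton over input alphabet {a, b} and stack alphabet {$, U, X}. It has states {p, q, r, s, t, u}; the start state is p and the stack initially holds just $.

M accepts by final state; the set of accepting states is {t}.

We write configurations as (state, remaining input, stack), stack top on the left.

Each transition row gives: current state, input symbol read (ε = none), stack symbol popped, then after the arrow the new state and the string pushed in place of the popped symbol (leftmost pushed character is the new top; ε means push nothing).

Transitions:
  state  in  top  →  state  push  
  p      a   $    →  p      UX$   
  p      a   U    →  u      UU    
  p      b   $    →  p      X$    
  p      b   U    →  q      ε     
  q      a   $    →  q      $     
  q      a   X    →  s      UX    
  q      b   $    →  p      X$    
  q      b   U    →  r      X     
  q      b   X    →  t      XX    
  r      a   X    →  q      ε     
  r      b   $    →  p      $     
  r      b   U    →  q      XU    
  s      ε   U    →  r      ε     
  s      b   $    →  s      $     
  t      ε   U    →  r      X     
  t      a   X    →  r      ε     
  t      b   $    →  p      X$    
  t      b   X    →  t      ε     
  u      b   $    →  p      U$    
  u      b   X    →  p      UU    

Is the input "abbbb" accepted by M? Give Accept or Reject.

(p, abbbb, $)
  read a, top $: go to p, push UX$ → (p, bbbb, UX$)
  read b, top U: go to q, push ε → (q, bbb, X$)
  read b, top X: go to t, push XX → (t, bb, XX$)
  read b, top X: go to t, push ε → (t, b, X$)
  read b, top X: go to t, push ε → (t, ε, $)
All input consumed; state t ∈ F.

Accept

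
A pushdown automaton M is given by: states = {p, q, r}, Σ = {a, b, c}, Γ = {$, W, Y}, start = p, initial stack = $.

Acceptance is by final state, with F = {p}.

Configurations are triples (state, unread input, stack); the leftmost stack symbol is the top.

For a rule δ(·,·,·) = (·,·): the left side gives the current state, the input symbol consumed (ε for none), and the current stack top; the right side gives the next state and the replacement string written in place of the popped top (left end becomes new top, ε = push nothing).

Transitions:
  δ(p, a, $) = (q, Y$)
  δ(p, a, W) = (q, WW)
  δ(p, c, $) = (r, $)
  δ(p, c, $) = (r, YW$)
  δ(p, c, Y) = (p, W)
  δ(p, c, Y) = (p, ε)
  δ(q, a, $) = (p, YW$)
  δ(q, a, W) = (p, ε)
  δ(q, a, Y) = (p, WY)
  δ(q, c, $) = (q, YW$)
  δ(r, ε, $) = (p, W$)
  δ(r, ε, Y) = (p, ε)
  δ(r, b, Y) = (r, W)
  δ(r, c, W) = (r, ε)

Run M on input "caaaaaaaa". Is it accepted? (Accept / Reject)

One accepting computation: (p, caaaaaaaa, $) ⊢ (r, aaaaaaaa, $) ⊢ (p, aaaaaaaa, W$) ⊢ (q, aaaaaaa, WW$) ⊢ (p, aaaaaa, W$) ⊢ (q, aaaaa, WW$) ⊢ (p, aaaa, W$) ⊢ (q, aaa, WW$) ⊢ (p, aa, W$) ⊢ (q, a, WW$) ⊢ (p, ε, W$)
All input consumed and state p ∈ F.

Accept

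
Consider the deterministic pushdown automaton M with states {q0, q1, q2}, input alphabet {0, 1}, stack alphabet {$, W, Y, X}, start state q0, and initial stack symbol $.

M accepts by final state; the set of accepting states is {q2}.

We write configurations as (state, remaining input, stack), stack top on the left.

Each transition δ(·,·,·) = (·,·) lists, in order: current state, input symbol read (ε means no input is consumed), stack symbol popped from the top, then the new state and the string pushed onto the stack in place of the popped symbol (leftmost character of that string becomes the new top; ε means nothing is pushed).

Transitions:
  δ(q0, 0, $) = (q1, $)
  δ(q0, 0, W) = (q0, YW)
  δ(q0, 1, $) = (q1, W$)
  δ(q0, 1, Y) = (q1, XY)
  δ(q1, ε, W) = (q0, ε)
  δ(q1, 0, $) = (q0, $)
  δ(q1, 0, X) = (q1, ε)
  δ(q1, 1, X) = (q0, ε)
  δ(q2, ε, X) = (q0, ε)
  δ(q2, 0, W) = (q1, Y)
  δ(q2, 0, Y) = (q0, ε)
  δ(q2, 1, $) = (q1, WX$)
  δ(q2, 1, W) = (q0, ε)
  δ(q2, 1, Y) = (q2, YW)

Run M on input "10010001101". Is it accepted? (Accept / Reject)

Reject

(q0, 10010001101, $)
  read 1, top $: go to q1, push W$ → (q1, 0010001101, W$)
  ε-move, top W: go to q0, push ε → (q0, 0010001101, $)
  read 0, top $: go to q1, push $ → (q1, 010001101, $)
  read 0, top $: go to q0, push $ → (q0, 10001101, $)
  read 1, top $: go to q1, push W$ → (q1, 0001101, W$)
  ε-move, top W: go to q0, push ε → (q0, 0001101, $)
  read 0, top $: go to q1, push $ → (q1, 001101, $)
  read 0, top $: go to q0, push $ → (q0, 01101, $)
  read 0, top $: go to q1, push $ → (q1, 1101, $)
No transition applies at (q1, 1101, $); input not fully consumed.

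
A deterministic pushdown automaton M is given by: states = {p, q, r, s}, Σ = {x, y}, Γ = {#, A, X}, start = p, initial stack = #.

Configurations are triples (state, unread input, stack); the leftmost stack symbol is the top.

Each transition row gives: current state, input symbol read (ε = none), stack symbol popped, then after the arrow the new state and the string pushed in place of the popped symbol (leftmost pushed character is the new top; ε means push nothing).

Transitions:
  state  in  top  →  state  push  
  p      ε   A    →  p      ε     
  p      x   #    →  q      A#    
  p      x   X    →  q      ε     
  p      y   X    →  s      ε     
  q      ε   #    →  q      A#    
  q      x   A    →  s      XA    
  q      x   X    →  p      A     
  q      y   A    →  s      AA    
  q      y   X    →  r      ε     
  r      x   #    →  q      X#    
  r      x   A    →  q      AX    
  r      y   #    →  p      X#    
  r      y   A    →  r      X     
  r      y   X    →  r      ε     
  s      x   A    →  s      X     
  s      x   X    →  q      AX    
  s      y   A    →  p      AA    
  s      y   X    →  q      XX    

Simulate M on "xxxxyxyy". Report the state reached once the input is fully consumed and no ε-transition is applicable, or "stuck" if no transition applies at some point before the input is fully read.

(p, xxxxyxyy, #)
  read x, top #: go to q, push A# → (q, xxxyxyy, A#)
  read x, top A: go to s, push XA → (s, xxyxyy, XA#)
  read x, top X: go to q, push AX → (q, xyxyy, AXA#)
  read x, top A: go to s, push XA → (s, yxyy, XAXA#)
  read y, top X: go to q, push XX → (q, xyy, XXAXA#)
  read x, top X: go to p, push A → (p, yy, AXAXA#)
  ε-move, top A: go to p, push ε → (p, yy, XAXA#)
  read y, top X: go to s, push ε → (s, y, AXA#)
  read y, top A: go to p, push AA → (p, ε, AAXA#)
  ε-move, top A: go to p, push ε → (p, ε, AXA#)
  ε-move, top A: go to p, push ε → (p, ε, XA#)
All input consumed; M is in state p.

p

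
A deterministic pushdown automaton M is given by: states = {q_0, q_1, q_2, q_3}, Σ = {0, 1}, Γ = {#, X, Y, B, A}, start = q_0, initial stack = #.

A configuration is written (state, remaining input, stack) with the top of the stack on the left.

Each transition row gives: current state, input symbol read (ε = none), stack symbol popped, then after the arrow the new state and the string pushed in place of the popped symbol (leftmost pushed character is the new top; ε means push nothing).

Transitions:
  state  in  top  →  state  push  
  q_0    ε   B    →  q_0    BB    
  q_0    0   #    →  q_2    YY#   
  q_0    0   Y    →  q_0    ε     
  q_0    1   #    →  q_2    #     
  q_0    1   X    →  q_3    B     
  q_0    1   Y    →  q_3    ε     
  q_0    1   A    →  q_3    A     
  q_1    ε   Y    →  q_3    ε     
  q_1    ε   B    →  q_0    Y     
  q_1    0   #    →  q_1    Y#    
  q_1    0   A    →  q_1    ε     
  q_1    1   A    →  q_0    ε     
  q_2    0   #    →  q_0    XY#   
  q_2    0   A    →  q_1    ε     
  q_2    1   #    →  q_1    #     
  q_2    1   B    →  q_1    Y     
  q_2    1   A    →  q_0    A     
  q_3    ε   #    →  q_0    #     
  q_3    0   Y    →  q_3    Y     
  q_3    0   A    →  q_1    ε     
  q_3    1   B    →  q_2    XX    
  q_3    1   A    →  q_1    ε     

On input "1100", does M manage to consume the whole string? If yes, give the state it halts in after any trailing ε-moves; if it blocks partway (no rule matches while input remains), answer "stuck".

(q_0, 1100, #)
  read 1, top #: go to q_2, push # → (q_2, 100, #)
  read 1, top #: go to q_1, push # → (q_1, 00, #)
  read 0, top #: go to q_1, push Y# → (q_1, 0, Y#)
  ε-move, top Y: go to q_3, push ε → (q_3, 0, #)
  ε-move, top #: go to q_0, push # → (q_0, 0, #)
  read 0, top #: go to q_2, push YY# → (q_2, ε, YY#)
All input consumed; M is in state q_2.

q_2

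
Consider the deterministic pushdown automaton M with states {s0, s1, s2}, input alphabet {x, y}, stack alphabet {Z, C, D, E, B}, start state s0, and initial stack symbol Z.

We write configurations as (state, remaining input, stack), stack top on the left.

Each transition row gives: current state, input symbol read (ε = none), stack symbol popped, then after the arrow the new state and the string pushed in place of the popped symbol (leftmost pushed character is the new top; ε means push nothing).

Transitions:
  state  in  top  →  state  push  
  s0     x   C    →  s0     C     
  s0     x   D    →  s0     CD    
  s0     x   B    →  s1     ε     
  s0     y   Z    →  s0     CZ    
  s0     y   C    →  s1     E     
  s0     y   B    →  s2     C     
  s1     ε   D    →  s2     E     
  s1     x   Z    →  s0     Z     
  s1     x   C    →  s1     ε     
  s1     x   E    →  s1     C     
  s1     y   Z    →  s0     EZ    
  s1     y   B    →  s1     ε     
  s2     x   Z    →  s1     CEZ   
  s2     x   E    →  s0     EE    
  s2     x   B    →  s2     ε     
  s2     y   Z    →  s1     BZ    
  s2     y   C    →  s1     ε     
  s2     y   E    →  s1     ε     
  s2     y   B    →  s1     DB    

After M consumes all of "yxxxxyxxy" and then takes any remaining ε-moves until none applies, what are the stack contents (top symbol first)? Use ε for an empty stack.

EZ

(s0, yxxxxyxxy, Z)
  read y, top Z: go to s0, push CZ → (s0, xxxxyxxy, CZ)
  read x, top C: go to s0, push C → (s0, xxxyxxy, CZ)
  read x, top C: go to s0, push C → (s0, xxyxxy, CZ)
  read x, top C: go to s0, push C → (s0, xyxxy, CZ)
  read x, top C: go to s0, push C → (s0, yxxy, CZ)
  read y, top C: go to s1, push E → (s1, xxy, EZ)
  read x, top E: go to s1, push C → (s1, xy, CZ)
  read x, top C: go to s1, push ε → (s1, y, Z)
  read y, top Z: go to s0, push EZ → (s0, ε, EZ)
All input consumed in state s0 with stack EZ.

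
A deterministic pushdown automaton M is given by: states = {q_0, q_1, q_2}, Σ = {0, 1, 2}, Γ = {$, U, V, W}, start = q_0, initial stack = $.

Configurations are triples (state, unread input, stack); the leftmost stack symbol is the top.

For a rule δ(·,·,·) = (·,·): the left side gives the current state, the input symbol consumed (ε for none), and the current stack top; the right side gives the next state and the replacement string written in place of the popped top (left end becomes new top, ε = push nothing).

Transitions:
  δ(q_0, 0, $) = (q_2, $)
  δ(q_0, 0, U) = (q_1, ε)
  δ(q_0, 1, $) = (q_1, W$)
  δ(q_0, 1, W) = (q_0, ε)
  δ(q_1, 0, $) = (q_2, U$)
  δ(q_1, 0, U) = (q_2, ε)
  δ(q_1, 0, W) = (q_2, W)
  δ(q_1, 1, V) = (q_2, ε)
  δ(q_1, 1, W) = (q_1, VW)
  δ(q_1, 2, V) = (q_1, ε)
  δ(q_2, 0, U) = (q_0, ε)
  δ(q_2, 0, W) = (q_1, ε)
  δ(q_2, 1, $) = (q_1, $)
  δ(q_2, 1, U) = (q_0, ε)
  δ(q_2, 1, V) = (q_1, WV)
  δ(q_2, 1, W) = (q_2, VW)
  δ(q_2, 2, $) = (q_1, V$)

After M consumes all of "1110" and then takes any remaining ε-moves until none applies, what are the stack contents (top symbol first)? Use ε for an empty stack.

$

(q_0, 1110, $) ⊢ (q_1, 110, W$) ⊢ (q_1, 10, VW$) ⊢ (q_2, 0, W$) ⊢ (q_1, ε, $)
All input consumed in state q_1 with stack $.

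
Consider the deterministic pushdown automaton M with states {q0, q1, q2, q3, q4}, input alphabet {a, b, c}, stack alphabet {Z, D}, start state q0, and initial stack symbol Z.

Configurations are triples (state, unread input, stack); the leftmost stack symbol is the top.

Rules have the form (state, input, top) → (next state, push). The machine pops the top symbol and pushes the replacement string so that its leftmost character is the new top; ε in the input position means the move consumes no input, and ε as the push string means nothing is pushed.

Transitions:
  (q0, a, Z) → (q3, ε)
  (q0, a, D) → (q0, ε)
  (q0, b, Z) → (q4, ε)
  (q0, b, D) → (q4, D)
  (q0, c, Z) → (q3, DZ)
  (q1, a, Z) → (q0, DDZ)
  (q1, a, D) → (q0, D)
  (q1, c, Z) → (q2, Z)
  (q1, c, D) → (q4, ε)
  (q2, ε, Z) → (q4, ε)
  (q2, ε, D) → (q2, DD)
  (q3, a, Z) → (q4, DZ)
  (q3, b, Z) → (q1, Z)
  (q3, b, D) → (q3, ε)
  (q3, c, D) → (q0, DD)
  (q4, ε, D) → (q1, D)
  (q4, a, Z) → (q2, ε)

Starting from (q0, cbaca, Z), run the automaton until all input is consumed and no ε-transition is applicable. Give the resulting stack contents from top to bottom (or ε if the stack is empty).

(q0, cbaca, Z) ⊢ (q3, baca, DZ) ⊢ (q3, aca, Z) ⊢ (q4, ca, DZ) ⊢ (q1, ca, DZ) ⊢ (q4, a, Z) ⊢ (q2, ε, ε)
All input consumed in state q2 with stack ε.

ε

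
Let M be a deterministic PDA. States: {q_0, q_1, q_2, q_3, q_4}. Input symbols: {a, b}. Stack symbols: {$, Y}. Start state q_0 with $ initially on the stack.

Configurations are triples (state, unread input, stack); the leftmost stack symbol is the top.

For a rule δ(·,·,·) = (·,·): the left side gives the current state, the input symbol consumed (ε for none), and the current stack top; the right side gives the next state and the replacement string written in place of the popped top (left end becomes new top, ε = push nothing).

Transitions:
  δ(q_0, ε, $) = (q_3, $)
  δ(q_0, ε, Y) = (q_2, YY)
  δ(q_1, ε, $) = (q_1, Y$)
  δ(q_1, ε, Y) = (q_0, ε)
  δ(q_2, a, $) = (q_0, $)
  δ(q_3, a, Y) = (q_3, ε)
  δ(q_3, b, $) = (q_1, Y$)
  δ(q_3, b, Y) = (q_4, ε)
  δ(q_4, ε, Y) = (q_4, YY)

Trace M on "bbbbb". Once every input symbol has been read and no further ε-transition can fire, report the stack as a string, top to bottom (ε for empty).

(q_0, bbbbb, $) ⊢ (q_3, bbbbb, $) ⊢ (q_1, bbbb, Y$) ⊢ (q_0, bbbb, $) ⊢ (q_3, bbbb, $) ⊢ (q_1, bbb, Y$) ⊢ (q_0, bbb, $) ⊢ (q_3, bbb, $) ⊢ (q_1, bb, Y$) ⊢ (q_0, bb, $) ⊢ (q_3, bb, $) ⊢ (q_1, b, Y$) ⊢ (q_0, b, $) ⊢ (q_3, b, $) ⊢ (q_1, ε, Y$) ⊢ (q_0, ε, $) ⊢ (q_3, ε, $)
All input consumed in state q_3 with stack $.

$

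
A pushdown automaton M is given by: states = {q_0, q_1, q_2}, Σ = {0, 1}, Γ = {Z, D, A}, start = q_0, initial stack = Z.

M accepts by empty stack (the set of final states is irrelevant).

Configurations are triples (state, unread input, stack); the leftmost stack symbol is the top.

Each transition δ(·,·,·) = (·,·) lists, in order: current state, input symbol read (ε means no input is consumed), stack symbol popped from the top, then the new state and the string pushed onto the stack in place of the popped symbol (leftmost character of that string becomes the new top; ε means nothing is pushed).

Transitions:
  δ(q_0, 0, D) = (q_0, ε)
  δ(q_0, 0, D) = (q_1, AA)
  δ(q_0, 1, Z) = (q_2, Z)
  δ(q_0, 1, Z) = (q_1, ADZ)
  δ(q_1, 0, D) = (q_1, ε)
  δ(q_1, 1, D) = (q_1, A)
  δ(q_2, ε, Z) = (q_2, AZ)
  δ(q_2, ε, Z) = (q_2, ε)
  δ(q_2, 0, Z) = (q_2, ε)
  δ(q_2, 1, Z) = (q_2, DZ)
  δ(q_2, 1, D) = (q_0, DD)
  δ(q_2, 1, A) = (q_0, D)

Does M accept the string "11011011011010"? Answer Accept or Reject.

One accepting computation: (q_0, 11011011011010, Z) ⊢ (q_2, 1011011011010, Z) ⊢ (q_2, 1011011011010, AZ) ⊢ (q_0, 011011011010, DZ) ⊢ (q_0, 11011011010, Z) ⊢ (q_2, 1011011010, Z) ⊢ (q_2, 1011011010, AZ) ⊢ (q_0, 011011010, DZ) ⊢ (q_0, 11011010, Z) ⊢ (q_2, 1011010, Z) ⊢ (q_2, 1011010, AZ) ⊢ (q_0, 011010, DZ) ⊢ (q_0, 11010, Z) ⊢ (q_2, 1010, Z) ⊢ (q_2, 1010, AZ) ⊢ (q_0, 010, DZ) ⊢ (q_0, 10, Z) ⊢ (q_2, 0, Z) ⊢ (q_2, ε, ε)
All input consumed and the stack is empty.

Accept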